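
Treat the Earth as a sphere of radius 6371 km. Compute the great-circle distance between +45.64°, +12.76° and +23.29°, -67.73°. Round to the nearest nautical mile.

Δλ = -67.73 − 12.76 = -80.49°.
Δφ = 23.29 − 45.64 = -22.35°.
a = sin²(Δφ/2) + cos φ₁ · cos φ₂ · sin²(Δλ/2) = 0.305606.
c = 2·atan2(√a, √(1−a)) = 1.17148 rad → d = 6371·c ≈ 7463.50 km ≈ 4029.97 nmi.

4030 nmi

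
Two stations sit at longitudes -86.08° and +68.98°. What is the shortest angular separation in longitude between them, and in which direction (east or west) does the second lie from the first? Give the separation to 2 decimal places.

Raw difference: 68.98 − -86.08 = 155.06°.
Normalise into (−180°, 180°]: 155.06° stays 155.06°.
Positive ⇒ the second point lies to the east; separation 155.06°.

155.06° east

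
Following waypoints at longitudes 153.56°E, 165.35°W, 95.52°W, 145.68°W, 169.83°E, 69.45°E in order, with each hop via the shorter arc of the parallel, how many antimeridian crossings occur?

2

Leg 1: +153.56° → -165.35°, shortest Δλ = 41.09° (east) — crosses 180°.
Leg 2: -165.35° → -95.52°, shortest Δλ = 69.83° (east) — does not cross 180°.
Leg 3: -95.52° → -145.68°, shortest Δλ = -50.16° (west) — does not cross 180°.
Leg 4: -145.68° → +169.83°, shortest Δλ = -44.49° (west) — crosses 180°.
Leg 5: +169.83° → +69.45°, shortest Δλ = -100.38° (west) — does not cross 180°.
Total crossings: 2.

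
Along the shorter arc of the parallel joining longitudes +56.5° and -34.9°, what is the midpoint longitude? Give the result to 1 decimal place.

+10.8°

Signed shortest Δλ from +56.5° to -34.9° is -91.4°.
Midpoint longitude = +56.5° + (-91.4°)/2 = +56.5° − 45.7° = +10.8°.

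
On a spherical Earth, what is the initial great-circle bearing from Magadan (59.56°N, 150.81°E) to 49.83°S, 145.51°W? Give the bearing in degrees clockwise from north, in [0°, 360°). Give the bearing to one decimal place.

137.6°

Δλ = -145.51 − 150.81 = -296.32°; wrapped into (−180°, 180°]: 63.68°.
θ = atan2( sin Δλ · cos φ₂ , cos φ₁ · sin φ₂ − sin φ₁ · cos φ₂ · cos Δλ )
  = atan2(0.57819, -0.63372) = 137.624° → normalised to [0°, 360°): 137.624°.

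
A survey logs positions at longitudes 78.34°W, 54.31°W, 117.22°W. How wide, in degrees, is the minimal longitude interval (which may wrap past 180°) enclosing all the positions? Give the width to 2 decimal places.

62.91°

Sort the longitudes: -117.22°, -78.34°, -54.31°.
Eastward gaps between consecutive values (wrapping around): 38.88°, 24.03°, 297.09°.
Largest gap = 297.09° ⇒ minimal covering band is its complement: 360° − 297.09° = 62.91°.
Band runs from -117.22° eastward to -54.31°.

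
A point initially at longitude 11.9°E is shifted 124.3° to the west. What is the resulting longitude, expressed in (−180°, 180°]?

Start at +11.9°; shift −124.3° → -112.4°.
-112.4° already lies in (−180°, 180°].

112.4°W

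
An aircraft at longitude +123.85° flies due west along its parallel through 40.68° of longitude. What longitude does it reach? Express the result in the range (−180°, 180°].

Start at +123.85°; shift −40.68° → +83.17°.
+83.17° already lies in (−180°, 180°].

+83.17°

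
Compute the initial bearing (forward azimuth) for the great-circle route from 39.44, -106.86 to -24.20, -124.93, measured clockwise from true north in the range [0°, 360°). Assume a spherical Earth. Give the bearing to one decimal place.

Δλ = -124.93 − -106.86 = -18.07°.
θ = atan2( sin Δλ · cos φ₂ , cos φ₁ · sin φ₂ − sin φ₁ · cos φ₂ · cos Δλ )
  = atan2(-0.28292, -0.86744) = -161.936° → normalised to [0°, 360°): 198.064°.

198.1°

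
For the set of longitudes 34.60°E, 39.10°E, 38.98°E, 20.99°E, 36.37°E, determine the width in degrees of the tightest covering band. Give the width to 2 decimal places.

Sort the longitudes: +20.99°, +34.60°, +36.37°, +38.98°, +39.10°.
Eastward gaps between consecutive values (wrapping around): 13.61°, 1.77°, 2.61°, 0.12°, 341.89°.
Largest gap = 341.89° ⇒ minimal covering band is its complement: 360° − 341.89° = 18.11°.
Band runs from +20.99° eastward to +39.10°.

18.11°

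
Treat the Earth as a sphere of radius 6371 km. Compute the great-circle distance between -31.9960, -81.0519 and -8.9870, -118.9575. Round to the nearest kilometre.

Δλ = -118.9575 − -81.0519 = -37.9056°.
Δφ = -8.9870 − -31.9960 = 23.0090°.
a = sin²(Δφ/2) + cos φ₁ · cos φ₂ · sin²(Δλ/2) = 0.128143.
c = 2·atan2(√a, √(1−a)) = 0.73219 rad → d = 6371·c ≈ 4664.76 km.

4665 km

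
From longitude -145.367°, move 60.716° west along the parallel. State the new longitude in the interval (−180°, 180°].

Start at -145.367°; shift −60.716° → -206.083°.
-206.083° lies outside (−180°, 180°]; add 360° → +153.917°.

+153.917°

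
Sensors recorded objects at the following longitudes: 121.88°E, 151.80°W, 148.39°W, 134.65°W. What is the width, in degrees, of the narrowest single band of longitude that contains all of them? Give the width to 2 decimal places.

Sort the longitudes: -151.80°, -148.39°, -134.65°, +121.88°.
Eastward gaps between consecutive values (wrapping around): 3.41°, 13.74°, 256.53°, 86.32°.
Largest gap = 256.53° ⇒ minimal covering band is its complement: 360° − 256.53° = 103.47°.
Band runs from +121.88° eastward to -134.65°, crossing the antimeridian.

103.47°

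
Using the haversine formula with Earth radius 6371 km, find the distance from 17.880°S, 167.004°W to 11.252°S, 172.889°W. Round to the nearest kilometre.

Δλ = -172.889 − -167.004 = -5.885°.
Δφ = -11.252 − -17.880 = 6.628°.
a = sin²(Δφ/2) + cos φ₁ · cos φ₂ · sin²(Δλ/2) = 0.005801.
c = 2·atan2(√a, √(1−a)) = 0.15248 rad → d = 6371·c ≈ 971.46 km.

971 km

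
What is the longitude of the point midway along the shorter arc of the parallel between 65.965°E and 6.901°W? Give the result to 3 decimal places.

29.532°E

Signed shortest Δλ from +65.965° to -6.901° is -72.866°.
Midpoint longitude = +65.965° + (-72.866°)/2 = +65.965° − 36.433° = +29.532°.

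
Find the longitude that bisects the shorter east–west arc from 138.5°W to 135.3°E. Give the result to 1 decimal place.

Signed shortest Δλ from -138.5° to +135.3° is -86.2°.
Midpoint longitude = -138.5° + (-86.2°)/2 = -138.5° − 43.1° = -181.6°.
Normalise into (−180°, 180°]: +178.4°.
(The naïve average (-138.5 + +135.3)/2 = -1.6° is on the wrong side of the globe.)

178.4°E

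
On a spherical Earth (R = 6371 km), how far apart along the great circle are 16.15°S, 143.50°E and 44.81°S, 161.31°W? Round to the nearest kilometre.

Δλ = -161.31 − 143.50 = -304.81°; wrapped into (−180°, 180°]: 55.19°.
Δφ = -44.81 − -16.15 = -28.66°.
a = sin²(Δφ/2) + cos φ₁ · cos φ₂ · sin²(Δλ/2) = 0.207479.
c = 2·atan2(√a, √(1−a)) = 0.94587 rad → d = 6371·c ≈ 6026.11 km.

6026 km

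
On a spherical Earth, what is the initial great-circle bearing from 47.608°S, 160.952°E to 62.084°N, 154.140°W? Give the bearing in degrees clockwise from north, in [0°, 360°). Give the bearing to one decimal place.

Δλ = -154.140 − 160.952 = -315.092°; wrapped into (−180°, 180°]: 44.908°.
θ = atan2( sin Δλ · cos φ₂ , cos φ₁ · sin φ₂ − sin φ₁ · cos φ₂ · cos Δλ )
  = atan2(0.33052, 0.84064) = 21.464° → normalised to [0°, 360°): 21.464°.

21.5°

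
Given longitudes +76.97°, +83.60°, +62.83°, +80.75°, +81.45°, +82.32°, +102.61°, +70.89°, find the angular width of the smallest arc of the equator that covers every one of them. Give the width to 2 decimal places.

Sort the longitudes: +62.83°, +70.89°, +76.97°, +80.75°, +81.45°, +82.32°, +83.60°, +102.61°.
Eastward gaps between consecutive values (wrapping around): 8.06°, 6.08°, 3.78°, 0.70°, 0.87°, 1.28°, 19.01°, 320.22°.
Largest gap = 320.22° ⇒ minimal covering band is its complement: 360° − 320.22° = 39.78°.
Band runs from +62.83° eastward to +102.61°.

39.78°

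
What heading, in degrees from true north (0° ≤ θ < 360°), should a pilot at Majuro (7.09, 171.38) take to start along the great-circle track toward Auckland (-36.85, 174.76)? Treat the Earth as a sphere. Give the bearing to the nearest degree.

Δλ = 174.76 − 171.38 = 3.38°.
θ = atan2( sin Δλ · cos φ₂ , cos φ₁ · sin φ₂ − sin φ₁ · cos φ₂ · cos Δλ )
  = atan2(0.04718, -0.69373) = 176.109° → normalised to [0°, 360°): 176.109°.

176°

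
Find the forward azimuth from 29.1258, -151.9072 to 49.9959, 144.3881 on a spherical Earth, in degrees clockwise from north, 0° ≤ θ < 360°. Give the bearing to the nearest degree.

313°

Δλ = 144.3881 − -151.9072 = 296.2953°; wrapped into (−180°, 180°]: -63.7047°.
θ = atan2( sin Δλ · cos φ₂ , cos φ₁ · sin φ₂ − sin φ₁ · cos φ₂ · cos Δλ )
  = atan2(-0.57632, 0.53053) = -47.369° → normalised to [0°, 360°): 312.631°.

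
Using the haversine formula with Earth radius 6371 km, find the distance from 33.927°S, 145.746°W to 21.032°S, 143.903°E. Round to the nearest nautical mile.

Δλ = 143.903 − -145.746 = 289.649°; wrapped into (−180°, 180°]: -70.351°.
Δφ = -21.032 − -33.927 = 12.895°.
a = sin²(Δφ/2) + cos φ₁ · cos φ₂ · sin²(Δλ/2) = 0.269635.
c = 2·atan2(√a, √(1−a)) = 1.09198 rad → d = 6371·c ≈ 6956.99 km ≈ 3756.48 nmi.

3756 nmi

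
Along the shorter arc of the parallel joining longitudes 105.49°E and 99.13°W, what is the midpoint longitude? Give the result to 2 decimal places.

176.82°W

Signed shortest Δλ from +105.49° to -99.13° is +155.38°.
Midpoint longitude = +105.49° + (+155.38°)/2 = +105.49° + 77.69° = +183.18°.
Normalise into (−180°, 180°]: -176.82°.
(The naïve average (+105.49 + -99.13)/2 = 3.18° is on the wrong side of the globe.)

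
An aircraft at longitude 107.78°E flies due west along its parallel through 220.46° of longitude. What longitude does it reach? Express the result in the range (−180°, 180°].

Start at +107.78°; shift −220.46° → -112.68°.
-112.68° already lies in (−180°, 180°].

112.68°W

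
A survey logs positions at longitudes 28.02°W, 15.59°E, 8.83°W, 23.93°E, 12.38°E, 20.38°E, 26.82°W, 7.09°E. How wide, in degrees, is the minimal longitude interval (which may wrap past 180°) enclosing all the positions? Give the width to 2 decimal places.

51.95°

Sort the longitudes: -28.02°, -26.82°, -8.83°, +7.09°, +12.38°, +15.59°, +20.38°, +23.93°.
Eastward gaps between consecutive values (wrapping around): 1.20°, 17.99°, 15.92°, 5.29°, 3.21°, 4.79°, 3.55°, 308.05°.
Largest gap = 308.05° ⇒ minimal covering band is its complement: 360° − 308.05° = 51.95°.
Band runs from -28.02° eastward to +23.93°.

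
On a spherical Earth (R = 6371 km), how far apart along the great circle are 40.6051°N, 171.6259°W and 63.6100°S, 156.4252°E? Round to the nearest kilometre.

11927 km

Δλ = 156.4252 − -171.6259 = 328.0511°; wrapped into (−180°, 180°]: -31.9489°.
Δφ = -63.6100 − 40.6051 = -104.2151°.
a = sin²(Δφ/2) + cos φ₁ · cos φ₂ · sin²(Δλ/2) = 0.648340.
c = 2·atan2(√a, √(1−a)) = 1.87201 rad → d = 6371·c ≈ 11926.58 km.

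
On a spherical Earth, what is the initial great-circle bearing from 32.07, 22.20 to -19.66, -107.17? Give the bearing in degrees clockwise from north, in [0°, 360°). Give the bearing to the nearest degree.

273°

Δλ = -107.17 − 22.20 = -129.37°.
θ = atan2( sin Δλ · cos φ₂ , cos φ₁ · sin φ₂ − sin φ₁ · cos φ₂ · cos Δλ )
  = atan2(-0.72800, 0.03207) = -87.478° → normalised to [0°, 360°): 272.522°.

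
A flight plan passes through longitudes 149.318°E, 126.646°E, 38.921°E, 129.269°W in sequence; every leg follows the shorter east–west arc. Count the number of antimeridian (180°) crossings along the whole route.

Leg 1: +149.318° → +126.646°, shortest Δλ = -22.672° (west) — does not cross 180°.
Leg 2: +126.646° → +38.921°, shortest Δλ = -87.725° (west) — does not cross 180°.
Leg 3: +38.921° → -129.269°, shortest Δλ = -168.19° (west) — does not cross 180°.
Total crossings: 0.

0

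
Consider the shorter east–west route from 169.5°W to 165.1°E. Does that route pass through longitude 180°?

Naïve |165.1 − -169.5| = 334.6° > 180°, so the shorter arc goes the other way round — across 180°.
Signed shortest Δλ = ((165.1 − -169.5 + 180) mod 360) − 180 = -25.4°.
Going west by 25.4° from -169.5° passes through 180° before reaching +165.1°.

Yes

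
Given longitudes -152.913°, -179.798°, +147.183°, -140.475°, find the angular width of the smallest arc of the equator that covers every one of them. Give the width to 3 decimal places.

Sort the longitudes: -179.798°, -152.913°, -140.475°, +147.183°.
Eastward gaps between consecutive values (wrapping around): 26.885°, 12.438°, 287.658°, 33.019°.
Largest gap = 287.658° ⇒ minimal covering band is its complement: 360° − 287.658° = 72.342°.
Band runs from +147.183° eastward to -140.475°, crossing the antimeridian.

72.342°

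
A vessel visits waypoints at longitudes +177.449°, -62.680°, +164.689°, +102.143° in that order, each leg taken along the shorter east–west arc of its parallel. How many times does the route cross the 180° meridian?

Leg 1: +177.449° → -62.680°, shortest Δλ = 119.871° (east) — crosses 180°.
Leg 2: -62.680° → +164.689°, shortest Δλ = -132.631° (west) — crosses 180°.
Leg 3: +164.689° → +102.143°, shortest Δλ = -62.546° (west) — does not cross 180°.
Total crossings: 2.

2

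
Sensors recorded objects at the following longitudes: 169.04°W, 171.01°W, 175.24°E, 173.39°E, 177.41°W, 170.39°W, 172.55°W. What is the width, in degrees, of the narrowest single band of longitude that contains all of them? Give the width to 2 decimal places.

17.57°

Sort the longitudes: -177.41°, -172.55°, -171.01°, -170.39°, -169.04°, +173.39°, +175.24°.
Eastward gaps between consecutive values (wrapping around): 4.86°, 1.54°, 0.62°, 1.35°, 342.43°, 1.85°, 7.35°.
Largest gap = 342.43° ⇒ minimal covering band is its complement: 360° − 342.43° = 17.57°.
Band runs from +173.39° eastward to -169.04°, crossing the antimeridian.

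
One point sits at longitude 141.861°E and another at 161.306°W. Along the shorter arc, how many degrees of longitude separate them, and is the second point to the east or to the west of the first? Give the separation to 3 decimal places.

56.833° east

Raw difference: -161.306 − 141.861 = -303.167°.
Normalise into (−180°, 180°]: -303.167° + 360° = 56.833°.
Positive ⇒ the second point lies to the east; separation 56.833°.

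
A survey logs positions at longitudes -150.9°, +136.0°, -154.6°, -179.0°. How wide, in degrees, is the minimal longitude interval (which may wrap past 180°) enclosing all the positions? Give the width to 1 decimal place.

Sort the longitudes: -179.0°, -154.6°, -150.9°, +136.0°.
Eastward gaps between consecutive values (wrapping around): 24.4°, 3.7°, 286.9°, 45.0°.
Largest gap = 286.9° ⇒ minimal covering band is its complement: 360° − 286.9° = 73.1°.
Band runs from +136.0° eastward to -150.9°, crossing the antimeridian.

73.1°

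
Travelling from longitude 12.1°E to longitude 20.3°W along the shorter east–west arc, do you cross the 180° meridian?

No

Signed shortest Δλ = ((-20.3 − 12.1 + 180) mod 360) − 180 = -32.4°.
Going west by 32.4° from +12.1° reaches -20.3° without touching 180°.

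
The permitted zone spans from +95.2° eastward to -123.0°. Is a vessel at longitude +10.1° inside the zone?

No

Band width going east from +95.2° to -123.0°: ((-123.0 − 95.2) mod 360) = 141.8°.
Offset of +10.1° east of the west edge: ((10.1 − 95.2) mod 360) = 274.9°.
274.9° > 141.8° ⇒ outside.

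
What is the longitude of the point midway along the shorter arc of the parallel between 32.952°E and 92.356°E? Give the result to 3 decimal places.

Signed shortest Δλ from +32.952° to +92.356° is +59.404°.
Midpoint longitude = +32.952° + (+59.404°)/2 = +32.952° + 29.702° = +62.654°.

62.654°E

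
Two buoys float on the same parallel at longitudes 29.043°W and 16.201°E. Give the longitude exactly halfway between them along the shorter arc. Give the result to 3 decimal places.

6.421°W

Signed shortest Δλ from -29.043° to +16.201° is +45.244°.
Midpoint longitude = -29.043° + (+45.244°)/2 = -29.043° + 22.622° = -6.421°.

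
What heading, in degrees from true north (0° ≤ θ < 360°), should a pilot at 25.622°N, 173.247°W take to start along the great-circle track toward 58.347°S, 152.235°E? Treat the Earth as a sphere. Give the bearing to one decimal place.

197.3°

Δλ = 152.235 − -173.247 = 325.482°; wrapped into (−180°, 180°]: -34.518°.
θ = atan2( sin Δλ · cos φ₂ , cos φ₁ · sin φ₂ − sin φ₁ · cos φ₂ · cos Δλ )
  = atan2(-0.29737, -0.95451) = -162.696° → normalised to [0°, 360°): 197.304°.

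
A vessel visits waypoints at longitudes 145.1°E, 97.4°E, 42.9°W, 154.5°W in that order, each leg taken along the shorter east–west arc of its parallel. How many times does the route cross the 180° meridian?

Leg 1: +145.1° → +97.4°, shortest Δλ = -47.7° (west) — does not cross 180°.
Leg 2: +97.4° → -42.9°, shortest Δλ = -140.3° (west) — does not cross 180°.
Leg 3: -42.9° → -154.5°, shortest Δλ = -111.6° (west) — does not cross 180°.
Total crossings: 0.

0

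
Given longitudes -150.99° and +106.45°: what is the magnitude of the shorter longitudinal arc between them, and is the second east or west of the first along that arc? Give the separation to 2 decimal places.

Raw difference: 106.45 − -150.99 = 257.44°.
Normalise into (−180°, 180°]: 257.44° − 360° = -102.56°.
Negative ⇒ the second point lies to the west; separation 102.56°.

102.56° west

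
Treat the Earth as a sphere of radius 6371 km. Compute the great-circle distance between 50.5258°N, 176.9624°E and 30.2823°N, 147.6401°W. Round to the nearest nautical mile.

1993 nmi

Δλ = -147.6401 − 176.9624 = -324.6025°; wrapped into (−180°, 180°]: 35.3975°.
Δφ = 30.2823 − 50.5258 = -20.2435°.
a = sin²(Δφ/2) + cos φ₁ · cos φ₂ · sin²(Δλ/2) = 0.081624.
c = 2·atan2(√a, √(1−a)) = 0.57947 rad → d = 6371·c ≈ 3691.81 km ≈ 1993.42 nmi.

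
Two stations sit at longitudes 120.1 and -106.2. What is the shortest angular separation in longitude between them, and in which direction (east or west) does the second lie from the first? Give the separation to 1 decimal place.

133.7° east

Raw difference: -106.2 − 120.1 = -226.3°.
Normalise into (−180°, 180°]: -226.3° + 360° = 133.7°.
Positive ⇒ the second point lies to the east; separation 133.7°.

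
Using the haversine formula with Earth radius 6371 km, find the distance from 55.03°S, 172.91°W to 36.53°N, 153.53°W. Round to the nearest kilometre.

10347 km

Δλ = -153.53 − -172.91 = 19.38°.
Δφ = 36.53 − -55.03 = 91.56°.
a = sin²(Δφ/2) + cos φ₁ · cos φ₂ · sin²(Δλ/2) = 0.526660.
c = 2·atan2(√a, √(1−a)) = 1.62414 rad → d = 6371·c ≈ 10347.40 km.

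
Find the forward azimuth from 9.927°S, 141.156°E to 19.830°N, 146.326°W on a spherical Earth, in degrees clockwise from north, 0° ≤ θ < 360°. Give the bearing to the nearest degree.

Δλ = -146.326 − 141.156 = -287.482°; wrapped into (−180°, 180°]: 72.518°.
θ = atan2( sin Δλ · cos φ₂ , cos φ₁ · sin φ₂ − sin φ₁ · cos φ₂ · cos Δλ )
  = atan2(0.89725, 0.38287) = 66.891° → normalised to [0°, 360°): 66.891°.

67°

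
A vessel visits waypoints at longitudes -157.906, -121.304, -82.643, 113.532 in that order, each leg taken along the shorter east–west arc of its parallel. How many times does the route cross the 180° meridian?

Leg 1: -157.906° → -121.304°, shortest Δλ = 36.602° (east) — does not cross 180°.
Leg 2: -121.304° → -82.643°, shortest Δλ = 38.661° (east) — does not cross 180°.
Leg 3: -82.643° → +113.532°, shortest Δλ = -163.825° (west) — crosses 180°.
Total crossings: 1.

1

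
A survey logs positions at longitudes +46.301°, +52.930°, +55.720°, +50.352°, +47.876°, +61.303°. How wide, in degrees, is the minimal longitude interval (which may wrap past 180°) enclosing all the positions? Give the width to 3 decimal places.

Sort the longitudes: +46.301°, +47.876°, +50.352°, +52.930°, +55.720°, +61.303°.
Eastward gaps between consecutive values (wrapping around): 1.575°, 2.476°, 2.578°, 2.790°, 5.583°, 344.998°.
Largest gap = 344.998° ⇒ minimal covering band is its complement: 360° − 344.998° = 15.002°.
Band runs from +46.301° eastward to +61.303°.

15.002°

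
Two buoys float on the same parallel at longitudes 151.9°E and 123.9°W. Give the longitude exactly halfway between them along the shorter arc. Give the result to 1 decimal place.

166.0°W

Signed shortest Δλ from +151.9° to -123.9° is +84.2°.
Midpoint longitude = +151.9° + (+84.2°)/2 = +151.9° + 42.1° = +194.0°.
Normalise into (−180°, 180°]: -166.0°.
(The naïve average (+151.9 + -123.9)/2 = 14.0° is on the wrong side of the globe.)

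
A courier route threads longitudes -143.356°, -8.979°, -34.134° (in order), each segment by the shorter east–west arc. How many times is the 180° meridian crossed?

0

Leg 1: -143.356° → -8.979°, shortest Δλ = 134.377° (east) — does not cross 180°.
Leg 2: -8.979° → -34.134°, shortest Δλ = -25.155° (west) — does not cross 180°.
Total crossings: 0.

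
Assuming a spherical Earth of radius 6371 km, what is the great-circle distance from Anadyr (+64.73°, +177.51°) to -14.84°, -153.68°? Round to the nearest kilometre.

9177 km

Δλ = -153.68 − 177.51 = -331.19°; wrapped into (−180°, 180°]: 28.81°.
Δφ = -14.84 − 64.73 = -79.57°.
a = sin²(Δφ/2) + cos φ₁ · cos φ₂ · sin²(Δλ/2) = 0.435021.
c = 2·atan2(√a, √(1−a)) = 1.44047 rad → d = 6371·c ≈ 9177.23 km.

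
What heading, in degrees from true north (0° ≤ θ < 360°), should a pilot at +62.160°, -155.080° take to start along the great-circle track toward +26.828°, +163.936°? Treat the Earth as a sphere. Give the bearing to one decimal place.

Δλ = 163.936 − -155.080 = 319.016°; wrapped into (−180°, 180°]: -40.984°.
θ = atan2( sin Δλ · cos φ₂ , cos φ₁ · sin φ₂ − sin φ₁ · cos φ₂ · cos Δλ )
  = atan2(-0.58526, -0.38490) = -123.332° → normalised to [0°, 360°): 236.668°.

236.7°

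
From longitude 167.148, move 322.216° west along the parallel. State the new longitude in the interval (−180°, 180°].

Start at +167.148°; shift −322.216° → -155.068°.
-155.068° already lies in (−180°, 180°].

-155.068°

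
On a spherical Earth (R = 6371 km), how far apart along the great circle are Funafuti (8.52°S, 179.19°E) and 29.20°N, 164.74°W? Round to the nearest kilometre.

Δλ = -164.74 − 179.19 = -343.93°; wrapped into (−180°, 180°]: 16.07°.
Δφ = 29.20 − -8.52 = 37.72°.
a = sin²(Δφ/2) + cos φ₁ · cos φ₂ · sin²(Δλ/2) = 0.121362.
c = 2·atan2(√a, √(1−a)) = 0.71166 rad → d = 6371·c ≈ 4534.01 km.

4534 km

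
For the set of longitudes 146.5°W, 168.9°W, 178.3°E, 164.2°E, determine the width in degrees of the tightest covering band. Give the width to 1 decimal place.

Sort the longitudes: -168.9°, -146.5°, +164.2°, +178.3°.
Eastward gaps between consecutive values (wrapping around): 22.4°, 310.7°, 14.1°, 12.8°.
Largest gap = 310.7° ⇒ minimal covering band is its complement: 360° − 310.7° = 49.3°.
Band runs from +164.2° eastward to -146.5°, crossing the antimeridian.

49.3°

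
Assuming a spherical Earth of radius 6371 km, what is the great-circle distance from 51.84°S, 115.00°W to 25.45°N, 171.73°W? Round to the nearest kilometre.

Δλ = -171.73 − -115.00 = -56.73°.
Δφ = 25.45 − -51.84 = 77.29°.
a = sin²(Δφ/2) + cos φ₁ · cos φ₂ · sin²(Δλ/2) = 0.515915.
c = 2·atan2(√a, √(1−a)) = 1.60263 rad → d = 6371·c ≈ 10210.36 km.

10210 km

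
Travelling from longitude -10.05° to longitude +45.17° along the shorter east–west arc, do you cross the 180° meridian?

Signed shortest Δλ = ((45.17 − -10.05 + 180) mod 360) − 180 = 55.22°.
Going east by 55.22° from -10.05° reaches +45.17° without touching 180°.

No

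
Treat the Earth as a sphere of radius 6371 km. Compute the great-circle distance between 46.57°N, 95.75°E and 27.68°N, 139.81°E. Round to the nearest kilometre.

Δλ = 139.81 − 95.75 = 44.06°.
Δφ = 27.68 − 46.57 = -18.89°.
a = sin²(Δφ/2) + cos φ₁ · cos φ₂ · sin²(Δλ/2) = 0.112582.
c = 2·atan2(√a, √(1−a)) = 0.68434 rad → d = 6371·c ≈ 4359.94 km.

4360 km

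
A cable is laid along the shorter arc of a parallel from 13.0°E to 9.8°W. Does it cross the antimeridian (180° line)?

Signed shortest Δλ = ((-9.8 − 13.0 + 180) mod 360) − 180 = -22.8°.
Going west by 22.8° from +13.0° reaches -9.8° without touching 180°.

No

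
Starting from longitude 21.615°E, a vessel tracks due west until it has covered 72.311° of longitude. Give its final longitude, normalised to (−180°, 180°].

50.696°W

Start at +21.615°; shift −72.311° → -50.696°.
-50.696° already lies in (−180°, 180°].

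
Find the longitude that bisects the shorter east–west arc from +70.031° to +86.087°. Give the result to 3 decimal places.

Signed shortest Δλ from +70.031° to +86.087° is +16.056°.
Midpoint longitude = +70.031° + (+16.056°)/2 = +70.031° + 8.028° = +78.059°.

+78.059°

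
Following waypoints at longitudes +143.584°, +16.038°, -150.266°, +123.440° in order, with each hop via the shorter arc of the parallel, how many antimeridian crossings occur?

1

Leg 1: +143.584° → +16.038°, shortest Δλ = -127.546° (west) — does not cross 180°.
Leg 2: +16.038° → -150.266°, shortest Δλ = -166.304° (west) — does not cross 180°.
Leg 3: -150.266° → +123.440°, shortest Δλ = -86.294° (west) — crosses 180°.
Total crossings: 1.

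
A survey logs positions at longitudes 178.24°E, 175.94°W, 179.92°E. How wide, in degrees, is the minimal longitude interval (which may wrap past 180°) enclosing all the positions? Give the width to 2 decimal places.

Sort the longitudes: -175.94°, +178.24°, +179.92°.
Eastward gaps between consecutive values (wrapping around): 354.18°, 1.68°, 4.14°.
Largest gap = 354.18° ⇒ minimal covering band is its complement: 360° − 354.18° = 5.82°.
Band runs from +178.24° eastward to -175.94°, crossing the antimeridian.

5.82°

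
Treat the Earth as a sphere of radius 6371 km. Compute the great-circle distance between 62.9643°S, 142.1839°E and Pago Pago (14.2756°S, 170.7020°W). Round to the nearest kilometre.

Δλ = -170.7020 − 142.1839 = -312.8859°; wrapped into (−180°, 180°]: 47.1141°.
Δφ = -14.2756 − -62.9643 = 48.6887°.
a = sin²(Δφ/2) + cos φ₁ · cos φ₂ · sin²(Δλ/2) = 0.240288.
c = 2·atan2(√a, √(1−a)) = 1.02462 rad → d = 6371·c ≈ 6527.84 km.

6528 km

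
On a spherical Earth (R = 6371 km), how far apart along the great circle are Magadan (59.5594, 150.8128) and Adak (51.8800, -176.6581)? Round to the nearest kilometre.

Δλ = -176.6581 − 150.8128 = -327.4709°; wrapped into (−180°, 180°]: 32.5291°.
Δφ = 51.8800 − 59.5594 = -7.6794°.
a = sin²(Δφ/2) + cos φ₁ · cos φ₂ · sin²(Δλ/2) = 0.029017.
c = 2·atan2(√a, √(1−a)) = 0.34236 rad → d = 6371·c ≈ 2181.17 km.

2181 km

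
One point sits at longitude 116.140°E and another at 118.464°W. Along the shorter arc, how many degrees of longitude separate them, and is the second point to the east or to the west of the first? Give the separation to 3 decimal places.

125.396° east

Raw difference: -118.464 − 116.140 = -234.604°.
Normalise into (−180°, 180°]: -234.604° + 360° = 125.396°.
Positive ⇒ the second point lies to the east; separation 125.396°.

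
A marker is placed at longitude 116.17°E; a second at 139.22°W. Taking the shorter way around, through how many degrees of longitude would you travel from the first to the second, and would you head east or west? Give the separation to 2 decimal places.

Raw difference: -139.22 − 116.17 = -255.39°.
Normalise into (−180°, 180°]: -255.39° + 360° = 104.61°.
Positive ⇒ the second point lies to the east; separation 104.61°.

104.61° east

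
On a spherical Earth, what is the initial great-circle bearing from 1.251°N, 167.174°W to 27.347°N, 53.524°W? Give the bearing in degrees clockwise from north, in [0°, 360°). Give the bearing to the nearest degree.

Δλ = -53.524 − -167.174 = 113.650°.
θ = atan2( sin Δλ · cos φ₂ , cos φ₁ · sin φ₂ − sin φ₁ · cos φ₂ · cos Δλ )
  = atan2(0.81364, 0.46705) = 60.143° → normalised to [0°, 360°): 60.143°.

60°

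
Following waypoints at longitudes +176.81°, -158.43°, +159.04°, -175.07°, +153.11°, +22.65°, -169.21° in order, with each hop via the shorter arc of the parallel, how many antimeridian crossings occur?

Leg 1: +176.81° → -158.43°, shortest Δλ = 24.76° (east) — crosses 180°.
Leg 2: -158.43° → +159.04°, shortest Δλ = -42.53° (west) — crosses 180°.
Leg 3: +159.04° → -175.07°, shortest Δλ = 25.89° (east) — crosses 180°.
Leg 4: -175.07° → +153.11°, shortest Δλ = -31.82° (west) — crosses 180°.
Leg 5: +153.11° → +22.65°, shortest Δλ = -130.46° (west) — does not cross 180°.
Leg 6: +22.65° → -169.21°, shortest Δλ = 168.14° (east) — crosses 180°.
Total crossings: 5.

5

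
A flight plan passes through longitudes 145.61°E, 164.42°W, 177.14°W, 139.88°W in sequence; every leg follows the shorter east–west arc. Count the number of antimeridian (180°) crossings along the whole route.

Leg 1: +145.61° → -164.42°, shortest Δλ = 49.97° (east) — crosses 180°.
Leg 2: -164.42° → -177.14°, shortest Δλ = -12.72° (west) — does not cross 180°.
Leg 3: -177.14° → -139.88°, shortest Δλ = 37.26° (east) — does not cross 180°.
Total crossings: 1.

1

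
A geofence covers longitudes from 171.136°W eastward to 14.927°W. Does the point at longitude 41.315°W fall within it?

Yes

Band width going east from -171.136° to -14.927°: ((-14.927 − -171.136) mod 360) = 156.209°.
Offset of -41.315° east of the west edge: ((-41.315 − -171.136) mod 360) = 129.821°.
129.821° ≤ 156.209° ⇒ inside.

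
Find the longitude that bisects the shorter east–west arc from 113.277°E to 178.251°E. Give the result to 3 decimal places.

Signed shortest Δλ from +113.277° to +178.251° is +64.974°.
Midpoint longitude = +113.277° + (+64.974°)/2 = +113.277° + 32.487° = +145.764°.

145.764°E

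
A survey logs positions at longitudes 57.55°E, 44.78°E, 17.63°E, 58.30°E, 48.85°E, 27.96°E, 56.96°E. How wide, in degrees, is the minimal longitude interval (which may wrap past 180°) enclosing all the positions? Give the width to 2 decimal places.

40.67°

Sort the longitudes: +17.63°, +27.96°, +44.78°, +48.85°, +56.96°, +57.55°, +58.30°.
Eastward gaps between consecutive values (wrapping around): 10.33°, 16.82°, 4.07°, 8.11°, 0.59°, 0.75°, 319.33°.
Largest gap = 319.33° ⇒ minimal covering band is its complement: 360° − 319.33° = 40.67°.
Band runs from +17.63° eastward to +58.30°.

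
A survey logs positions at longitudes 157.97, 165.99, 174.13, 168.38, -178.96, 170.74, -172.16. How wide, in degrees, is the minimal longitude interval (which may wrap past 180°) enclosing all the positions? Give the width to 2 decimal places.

29.87°

Sort the longitudes: -178.96°, -172.16°, +157.97°, +165.99°, +168.38°, +170.74°, +174.13°.
Eastward gaps between consecutive values (wrapping around): 6.80°, 330.13°, 8.02°, 2.39°, 2.36°, 3.39°, 6.91°.
Largest gap = 330.13° ⇒ minimal covering band is its complement: 360° − 330.13° = 29.87°.
Band runs from +157.97° eastward to -172.16°, crossing the antimeridian.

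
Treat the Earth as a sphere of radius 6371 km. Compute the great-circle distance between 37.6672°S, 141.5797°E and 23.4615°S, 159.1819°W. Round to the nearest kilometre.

Δλ = -159.1819 − 141.5797 = -300.7616°; wrapped into (−180°, 180°]: 59.2384°.
Δφ = -23.4615 − -37.6672 = 14.2057°.
a = sin²(Δφ/2) + cos φ₁ · cos φ₂ · sin²(Δλ/2) = 0.192659.
c = 2·atan2(√a, √(1−a)) = 0.90881 rad → d = 6371·c ≈ 5790.06 km.

5790 km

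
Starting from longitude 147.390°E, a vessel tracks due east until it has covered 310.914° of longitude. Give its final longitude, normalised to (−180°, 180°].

98.304°E

Start at +147.390°; shift +310.914° → +458.304°.
+458.304° lies outside (−180°, 180°]; subtract 360° → +98.304°.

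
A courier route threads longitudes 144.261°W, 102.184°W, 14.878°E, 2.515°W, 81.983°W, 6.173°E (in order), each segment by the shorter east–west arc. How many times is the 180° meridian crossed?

Leg 1: -144.261° → -102.184°, shortest Δλ = 42.077° (east) — does not cross 180°.
Leg 2: -102.184° → +14.878°, shortest Δλ = 117.062° (east) — does not cross 180°.
Leg 3: +14.878° → -2.515°, shortest Δλ = -17.393° (west) — does not cross 180°.
Leg 4: -2.515° → -81.983°, shortest Δλ = -79.468° (west) — does not cross 180°.
Leg 5: -81.983° → +6.173°, shortest Δλ = 88.156° (east) — does not cross 180°.
Total crossings: 0.

0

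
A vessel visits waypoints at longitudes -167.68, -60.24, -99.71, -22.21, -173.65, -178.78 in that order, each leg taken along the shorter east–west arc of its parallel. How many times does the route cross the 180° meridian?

Leg 1: -167.68° → -60.24°, shortest Δλ = 107.44° (east) — does not cross 180°.
Leg 2: -60.24° → -99.71°, shortest Δλ = -39.47° (west) — does not cross 180°.
Leg 3: -99.71° → -22.21°, shortest Δλ = 77.5° (east) — does not cross 180°.
Leg 4: -22.21° → -173.65°, shortest Δλ = -151.44° (west) — does not cross 180°.
Leg 5: -173.65° → -178.78°, shortest Δλ = -5.13° (west) — does not cross 180°.
Total crossings: 0.

0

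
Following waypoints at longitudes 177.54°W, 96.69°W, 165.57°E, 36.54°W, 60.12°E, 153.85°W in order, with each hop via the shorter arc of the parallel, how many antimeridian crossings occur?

Leg 1: -177.54° → -96.69°, shortest Δλ = 80.85° (east) — does not cross 180°.
Leg 2: -96.69° → +165.57°, shortest Δλ = -97.74° (west) — crosses 180°.
Leg 3: +165.57° → -36.54°, shortest Δλ = 157.89° (east) — crosses 180°.
Leg 4: -36.54° → +60.12°, shortest Δλ = 96.66° (east) — does not cross 180°.
Leg 5: +60.12° → -153.85°, shortest Δλ = 146.03° (east) — crosses 180°.
Total crossings: 3.

3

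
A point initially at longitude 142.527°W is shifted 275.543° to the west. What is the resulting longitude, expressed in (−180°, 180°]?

58.070°W

Start at -142.527°; shift −275.543° → -418.070°.
-418.070° lies outside (−180°, 180°]; add 360° → -58.070°.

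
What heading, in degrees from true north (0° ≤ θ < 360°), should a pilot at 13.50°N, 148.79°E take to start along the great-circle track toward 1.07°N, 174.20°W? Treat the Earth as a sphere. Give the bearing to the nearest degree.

106°

Δλ = -174.20 − 148.79 = -322.99°; wrapped into (−180°, 180°]: 37.01°.
θ = atan2( sin Δλ · cos φ₂ , cos φ₁ · sin φ₂ − sin φ₁ · cos φ₂ · cos Δλ )
  = atan2(0.60185, -0.16822) = 105.616° → normalised to [0°, 360°): 105.616°.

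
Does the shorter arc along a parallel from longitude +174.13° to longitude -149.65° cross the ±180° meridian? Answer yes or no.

Naïve |-149.65 − 174.13| = 323.78° > 180°, so the shorter arc goes the other way round — across 180°.
Signed shortest Δλ = ((-149.65 − 174.13 + 180) mod 360) − 180 = 36.22°.
Going east by 36.22° from +174.13° passes through 180° before reaching -149.65°.

Yes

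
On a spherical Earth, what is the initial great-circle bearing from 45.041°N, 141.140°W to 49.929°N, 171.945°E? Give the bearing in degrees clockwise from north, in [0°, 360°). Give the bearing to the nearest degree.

Δλ = 171.945 − -141.140 = 313.085°; wrapped into (−180°, 180°]: -46.915°.
θ = atan2( sin Δλ · cos φ₂ , cos φ₁ · sin φ₂ − sin φ₁ · cos φ₂ · cos Δλ )
  = atan2(-0.47015, 0.22957) = -63.974° → normalised to [0°, 360°): 296.026°.

296°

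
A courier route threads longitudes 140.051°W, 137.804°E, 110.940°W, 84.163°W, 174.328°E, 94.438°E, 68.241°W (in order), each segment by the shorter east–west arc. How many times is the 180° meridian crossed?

Leg 1: -140.051° → +137.804°, shortest Δλ = -82.145° (west) — crosses 180°.
Leg 2: +137.804° → -110.940°, shortest Δλ = 111.256° (east) — crosses 180°.
Leg 3: -110.940° → -84.163°, shortest Δλ = 26.777° (east) — does not cross 180°.
Leg 4: -84.163° → +174.328°, shortest Δλ = -101.509° (west) — crosses 180°.
Leg 5: +174.328° → +94.438°, shortest Δλ = -79.89° (west) — does not cross 180°.
Leg 6: +94.438° → -68.241°, shortest Δλ = -162.679° (west) — does not cross 180°.
Total crossings: 3.

3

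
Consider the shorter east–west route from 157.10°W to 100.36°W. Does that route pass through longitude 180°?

Signed shortest Δλ = ((-100.36 − -157.10 + 180) mod 360) − 180 = 56.74°.
Going east by 56.74° from -157.10° reaches -100.36° without touching 180°.

No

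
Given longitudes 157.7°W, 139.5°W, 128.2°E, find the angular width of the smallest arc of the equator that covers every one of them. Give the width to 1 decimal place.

92.3°

Sort the longitudes: -157.7°, -139.5°, +128.2°.
Eastward gaps between consecutive values (wrapping around): 18.2°, 267.7°, 74.1°.
Largest gap = 267.7° ⇒ minimal covering band is its complement: 360° − 267.7° = 92.3°.
Band runs from +128.2° eastward to -139.5°, crossing the antimeridian.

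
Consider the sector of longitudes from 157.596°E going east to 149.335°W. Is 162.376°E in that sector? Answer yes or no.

Yes

Band width going east from +157.596° to -149.335°: ((-149.335 − 157.596) mod 360) = 53.069°.
Offset of +162.376° east of the west edge: ((162.376 − 157.596) mod 360) = 4.780°.
4.780° ≤ 53.069° ⇒ inside.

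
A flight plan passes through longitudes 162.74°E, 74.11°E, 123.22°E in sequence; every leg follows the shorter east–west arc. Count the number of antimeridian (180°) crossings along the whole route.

Leg 1: +162.74° → +74.11°, shortest Δλ = -88.63° (west) — does not cross 180°.
Leg 2: +74.11° → +123.22°, shortest Δλ = 49.11° (east) — does not cross 180°.
Total crossings: 0.

0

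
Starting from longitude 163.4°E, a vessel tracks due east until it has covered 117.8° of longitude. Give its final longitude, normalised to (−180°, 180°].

78.8°W

Start at +163.4°; shift +117.8° → +281.2°.
+281.2° lies outside (−180°, 180°]; subtract 360° → -78.8°.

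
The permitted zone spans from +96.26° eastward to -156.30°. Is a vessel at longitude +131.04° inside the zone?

Yes

Band width going east from +96.26° to -156.30°: ((-156.30 − 96.26) mod 360) = 107.44°.
Offset of +131.04° east of the west edge: ((131.04 − 96.26) mod 360) = 34.78°.
34.78° ≤ 107.44° ⇒ inside.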